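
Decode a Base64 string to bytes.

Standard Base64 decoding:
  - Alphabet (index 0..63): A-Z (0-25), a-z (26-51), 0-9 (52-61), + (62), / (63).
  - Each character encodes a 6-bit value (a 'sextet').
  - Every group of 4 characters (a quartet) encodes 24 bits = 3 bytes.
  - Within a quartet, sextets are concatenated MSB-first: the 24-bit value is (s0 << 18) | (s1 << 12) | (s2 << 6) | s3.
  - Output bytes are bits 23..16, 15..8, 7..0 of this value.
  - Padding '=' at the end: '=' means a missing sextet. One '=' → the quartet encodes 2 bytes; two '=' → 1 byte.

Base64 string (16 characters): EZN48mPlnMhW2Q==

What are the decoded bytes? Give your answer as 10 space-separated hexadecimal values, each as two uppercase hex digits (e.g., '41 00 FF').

Answer: 11 93 78 F2 63 E5 9C C8 56 D9

Derivation:
After char 0 ('E'=4): chars_in_quartet=1 acc=0x4 bytes_emitted=0
After char 1 ('Z'=25): chars_in_quartet=2 acc=0x119 bytes_emitted=0
After char 2 ('N'=13): chars_in_quartet=3 acc=0x464D bytes_emitted=0
After char 3 ('4'=56): chars_in_quartet=4 acc=0x119378 -> emit 11 93 78, reset; bytes_emitted=3
After char 4 ('8'=60): chars_in_quartet=1 acc=0x3C bytes_emitted=3
After char 5 ('m'=38): chars_in_quartet=2 acc=0xF26 bytes_emitted=3
After char 6 ('P'=15): chars_in_quartet=3 acc=0x3C98F bytes_emitted=3
After char 7 ('l'=37): chars_in_quartet=4 acc=0xF263E5 -> emit F2 63 E5, reset; bytes_emitted=6
After char 8 ('n'=39): chars_in_quartet=1 acc=0x27 bytes_emitted=6
After char 9 ('M'=12): chars_in_quartet=2 acc=0x9CC bytes_emitted=6
After char 10 ('h'=33): chars_in_quartet=3 acc=0x27321 bytes_emitted=6
After char 11 ('W'=22): chars_in_quartet=4 acc=0x9CC856 -> emit 9C C8 56, reset; bytes_emitted=9
After char 12 ('2'=54): chars_in_quartet=1 acc=0x36 bytes_emitted=9
After char 13 ('Q'=16): chars_in_quartet=2 acc=0xD90 bytes_emitted=9
Padding '==': partial quartet acc=0xD90 -> emit D9; bytes_emitted=10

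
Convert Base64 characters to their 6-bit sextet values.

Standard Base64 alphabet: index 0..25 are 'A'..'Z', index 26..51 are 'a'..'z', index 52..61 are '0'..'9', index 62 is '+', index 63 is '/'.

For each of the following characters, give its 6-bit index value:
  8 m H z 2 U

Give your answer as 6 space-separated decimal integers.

'8': 0..9 range, 52 + ord('8') − ord('0') = 60
'm': a..z range, 26 + ord('m') − ord('a') = 38
'H': A..Z range, ord('H') − ord('A') = 7
'z': a..z range, 26 + ord('z') − ord('a') = 51
'2': 0..9 range, 52 + ord('2') − ord('0') = 54
'U': A..Z range, ord('U') − ord('A') = 20

Answer: 60 38 7 51 54 20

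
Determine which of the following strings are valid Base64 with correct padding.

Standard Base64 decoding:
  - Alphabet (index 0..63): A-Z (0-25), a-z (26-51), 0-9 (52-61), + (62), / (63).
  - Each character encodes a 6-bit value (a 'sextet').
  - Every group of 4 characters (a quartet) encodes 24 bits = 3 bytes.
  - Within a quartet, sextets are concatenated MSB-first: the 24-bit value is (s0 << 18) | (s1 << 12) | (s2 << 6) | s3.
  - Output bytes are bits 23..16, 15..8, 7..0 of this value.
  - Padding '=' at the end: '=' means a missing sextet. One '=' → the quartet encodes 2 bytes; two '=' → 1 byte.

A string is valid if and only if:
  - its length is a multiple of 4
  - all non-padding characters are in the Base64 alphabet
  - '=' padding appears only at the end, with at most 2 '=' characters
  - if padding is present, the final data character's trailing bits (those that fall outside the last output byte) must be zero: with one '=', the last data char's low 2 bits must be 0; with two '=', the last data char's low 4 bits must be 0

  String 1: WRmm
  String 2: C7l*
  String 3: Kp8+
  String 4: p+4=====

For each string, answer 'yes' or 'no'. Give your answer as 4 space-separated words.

String 1: 'WRmm' → valid
String 2: 'C7l*' → invalid (bad char(s): ['*'])
String 3: 'Kp8+' → valid
String 4: 'p+4=====' → invalid (5 pad chars (max 2))

Answer: yes no yes no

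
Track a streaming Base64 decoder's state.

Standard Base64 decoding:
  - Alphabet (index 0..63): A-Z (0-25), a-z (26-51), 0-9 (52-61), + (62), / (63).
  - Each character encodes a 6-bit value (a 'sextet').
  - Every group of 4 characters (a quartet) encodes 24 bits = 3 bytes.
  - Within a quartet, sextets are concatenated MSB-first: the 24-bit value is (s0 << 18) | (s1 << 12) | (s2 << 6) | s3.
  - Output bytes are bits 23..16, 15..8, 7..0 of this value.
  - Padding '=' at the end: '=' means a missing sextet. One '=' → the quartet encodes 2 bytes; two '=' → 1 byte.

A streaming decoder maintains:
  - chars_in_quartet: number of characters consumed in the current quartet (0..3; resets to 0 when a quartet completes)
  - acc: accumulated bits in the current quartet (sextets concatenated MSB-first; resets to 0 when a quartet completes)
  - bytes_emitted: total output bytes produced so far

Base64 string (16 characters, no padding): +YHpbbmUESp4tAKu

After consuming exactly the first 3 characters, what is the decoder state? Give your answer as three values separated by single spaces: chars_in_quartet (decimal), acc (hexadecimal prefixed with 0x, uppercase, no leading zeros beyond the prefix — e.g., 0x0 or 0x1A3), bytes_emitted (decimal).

After char 0 ('+'=62): chars_in_quartet=1 acc=0x3E bytes_emitted=0
After char 1 ('Y'=24): chars_in_quartet=2 acc=0xF98 bytes_emitted=0
After char 2 ('H'=7): chars_in_quartet=3 acc=0x3E607 bytes_emitted=0

Answer: 3 0x3E607 0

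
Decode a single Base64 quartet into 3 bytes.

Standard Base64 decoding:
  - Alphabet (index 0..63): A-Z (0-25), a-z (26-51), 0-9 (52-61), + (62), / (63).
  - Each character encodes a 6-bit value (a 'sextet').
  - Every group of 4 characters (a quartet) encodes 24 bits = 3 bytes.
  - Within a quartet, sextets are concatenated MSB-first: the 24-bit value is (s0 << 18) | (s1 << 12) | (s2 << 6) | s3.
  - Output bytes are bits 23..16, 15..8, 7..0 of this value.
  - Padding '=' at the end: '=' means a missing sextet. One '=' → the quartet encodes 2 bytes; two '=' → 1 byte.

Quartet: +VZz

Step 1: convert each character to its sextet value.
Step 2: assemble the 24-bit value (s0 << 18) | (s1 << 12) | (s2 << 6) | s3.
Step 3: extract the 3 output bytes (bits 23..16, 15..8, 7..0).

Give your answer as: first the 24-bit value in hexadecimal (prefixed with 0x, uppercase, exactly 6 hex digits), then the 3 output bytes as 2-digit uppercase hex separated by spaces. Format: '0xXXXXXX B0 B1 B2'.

Answer: 0xF95673 F9 56 73

Derivation:
Sextets: +=62, V=21, Z=25, z=51
24-bit: (62<<18) | (21<<12) | (25<<6) | 51
      = 0xF80000 | 0x015000 | 0x000640 | 0x000033
      = 0xF95673
Bytes: (v>>16)&0xFF=F9, (v>>8)&0xFF=56, v&0xFF=73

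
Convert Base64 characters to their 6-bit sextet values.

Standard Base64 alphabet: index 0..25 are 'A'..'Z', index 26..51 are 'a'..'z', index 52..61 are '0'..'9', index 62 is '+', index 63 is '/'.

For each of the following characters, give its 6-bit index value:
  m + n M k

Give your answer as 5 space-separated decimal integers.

'm': a..z range, 26 + ord('m') − ord('a') = 38
'+': index 62
'n': a..z range, 26 + ord('n') − ord('a') = 39
'M': A..Z range, ord('M') − ord('A') = 12
'k': a..z range, 26 + ord('k') − ord('a') = 36

Answer: 38 62 39 12 36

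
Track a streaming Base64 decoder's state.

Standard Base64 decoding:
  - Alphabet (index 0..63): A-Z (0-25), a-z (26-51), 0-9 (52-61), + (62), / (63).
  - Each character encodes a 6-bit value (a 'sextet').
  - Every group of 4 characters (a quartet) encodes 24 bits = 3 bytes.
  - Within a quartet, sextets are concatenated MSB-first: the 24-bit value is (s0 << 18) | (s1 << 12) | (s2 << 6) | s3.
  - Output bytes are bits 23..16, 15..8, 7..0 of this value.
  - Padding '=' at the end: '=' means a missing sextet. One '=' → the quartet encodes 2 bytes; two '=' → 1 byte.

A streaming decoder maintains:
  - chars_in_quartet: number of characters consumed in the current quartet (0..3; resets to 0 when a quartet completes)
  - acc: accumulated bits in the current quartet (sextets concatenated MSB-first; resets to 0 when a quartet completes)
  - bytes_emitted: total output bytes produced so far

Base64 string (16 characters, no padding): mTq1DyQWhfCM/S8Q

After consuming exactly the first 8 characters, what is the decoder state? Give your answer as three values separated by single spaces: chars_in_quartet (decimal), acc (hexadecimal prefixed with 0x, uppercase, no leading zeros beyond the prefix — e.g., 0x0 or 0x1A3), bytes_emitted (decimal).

Answer: 0 0x0 6

Derivation:
After char 0 ('m'=38): chars_in_quartet=1 acc=0x26 bytes_emitted=0
After char 1 ('T'=19): chars_in_quartet=2 acc=0x993 bytes_emitted=0
After char 2 ('q'=42): chars_in_quartet=3 acc=0x264EA bytes_emitted=0
After char 3 ('1'=53): chars_in_quartet=4 acc=0x993AB5 -> emit 99 3A B5, reset; bytes_emitted=3
After char 4 ('D'=3): chars_in_quartet=1 acc=0x3 bytes_emitted=3
After char 5 ('y'=50): chars_in_quartet=2 acc=0xF2 bytes_emitted=3
After char 6 ('Q'=16): chars_in_quartet=3 acc=0x3C90 bytes_emitted=3
After char 7 ('W'=22): chars_in_quartet=4 acc=0xF2416 -> emit 0F 24 16, reset; bytes_emitted=6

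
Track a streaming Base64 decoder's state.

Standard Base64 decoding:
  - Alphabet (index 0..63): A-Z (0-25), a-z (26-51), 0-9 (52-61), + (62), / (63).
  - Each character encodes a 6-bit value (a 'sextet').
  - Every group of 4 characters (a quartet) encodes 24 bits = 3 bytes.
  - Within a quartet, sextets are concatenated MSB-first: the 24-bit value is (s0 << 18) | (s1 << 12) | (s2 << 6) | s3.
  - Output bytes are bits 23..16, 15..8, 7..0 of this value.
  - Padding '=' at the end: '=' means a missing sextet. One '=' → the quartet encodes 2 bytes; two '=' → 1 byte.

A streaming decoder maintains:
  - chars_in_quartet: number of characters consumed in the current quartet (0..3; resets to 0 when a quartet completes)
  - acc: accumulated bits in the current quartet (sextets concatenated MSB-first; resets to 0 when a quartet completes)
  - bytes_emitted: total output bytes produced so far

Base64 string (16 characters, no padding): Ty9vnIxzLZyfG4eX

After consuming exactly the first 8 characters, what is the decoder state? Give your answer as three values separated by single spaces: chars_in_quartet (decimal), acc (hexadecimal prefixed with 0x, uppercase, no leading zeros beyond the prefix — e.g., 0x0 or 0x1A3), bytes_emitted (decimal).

Answer: 0 0x0 6

Derivation:
After char 0 ('T'=19): chars_in_quartet=1 acc=0x13 bytes_emitted=0
After char 1 ('y'=50): chars_in_quartet=2 acc=0x4F2 bytes_emitted=0
After char 2 ('9'=61): chars_in_quartet=3 acc=0x13CBD bytes_emitted=0
After char 3 ('v'=47): chars_in_quartet=4 acc=0x4F2F6F -> emit 4F 2F 6F, reset; bytes_emitted=3
After char 4 ('n'=39): chars_in_quartet=1 acc=0x27 bytes_emitted=3
After char 5 ('I'=8): chars_in_quartet=2 acc=0x9C8 bytes_emitted=3
After char 6 ('x'=49): chars_in_quartet=3 acc=0x27231 bytes_emitted=3
After char 7 ('z'=51): chars_in_quartet=4 acc=0x9C8C73 -> emit 9C 8C 73, reset; bytes_emitted=6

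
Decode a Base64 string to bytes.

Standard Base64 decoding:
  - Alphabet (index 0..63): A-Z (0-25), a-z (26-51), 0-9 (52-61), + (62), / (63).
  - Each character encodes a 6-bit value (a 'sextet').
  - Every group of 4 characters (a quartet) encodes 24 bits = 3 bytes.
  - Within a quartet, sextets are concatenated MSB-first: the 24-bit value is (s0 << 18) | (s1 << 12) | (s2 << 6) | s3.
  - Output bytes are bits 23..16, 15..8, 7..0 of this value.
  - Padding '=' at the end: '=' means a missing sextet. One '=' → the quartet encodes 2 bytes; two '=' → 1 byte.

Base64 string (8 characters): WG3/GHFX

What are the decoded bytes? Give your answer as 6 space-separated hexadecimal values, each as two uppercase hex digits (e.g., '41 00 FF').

After char 0 ('W'=22): chars_in_quartet=1 acc=0x16 bytes_emitted=0
After char 1 ('G'=6): chars_in_quartet=2 acc=0x586 bytes_emitted=0
After char 2 ('3'=55): chars_in_quartet=3 acc=0x161B7 bytes_emitted=0
After char 3 ('/'=63): chars_in_quartet=4 acc=0x586DFF -> emit 58 6D FF, reset; bytes_emitted=3
After char 4 ('G'=6): chars_in_quartet=1 acc=0x6 bytes_emitted=3
After char 5 ('H'=7): chars_in_quartet=2 acc=0x187 bytes_emitted=3
After char 6 ('F'=5): chars_in_quartet=3 acc=0x61C5 bytes_emitted=3
After char 7 ('X'=23): chars_in_quartet=4 acc=0x187157 -> emit 18 71 57, reset; bytes_emitted=6

Answer: 58 6D FF 18 71 57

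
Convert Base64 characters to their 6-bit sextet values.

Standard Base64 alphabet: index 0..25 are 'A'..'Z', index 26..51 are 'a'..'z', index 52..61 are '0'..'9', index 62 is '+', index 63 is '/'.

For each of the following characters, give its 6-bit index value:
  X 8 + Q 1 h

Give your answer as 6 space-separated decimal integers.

Answer: 23 60 62 16 53 33

Derivation:
'X': A..Z range, ord('X') − ord('A') = 23
'8': 0..9 range, 52 + ord('8') − ord('0') = 60
'+': index 62
'Q': A..Z range, ord('Q') − ord('A') = 16
'1': 0..9 range, 52 + ord('1') − ord('0') = 53
'h': a..z range, 26 + ord('h') − ord('a') = 33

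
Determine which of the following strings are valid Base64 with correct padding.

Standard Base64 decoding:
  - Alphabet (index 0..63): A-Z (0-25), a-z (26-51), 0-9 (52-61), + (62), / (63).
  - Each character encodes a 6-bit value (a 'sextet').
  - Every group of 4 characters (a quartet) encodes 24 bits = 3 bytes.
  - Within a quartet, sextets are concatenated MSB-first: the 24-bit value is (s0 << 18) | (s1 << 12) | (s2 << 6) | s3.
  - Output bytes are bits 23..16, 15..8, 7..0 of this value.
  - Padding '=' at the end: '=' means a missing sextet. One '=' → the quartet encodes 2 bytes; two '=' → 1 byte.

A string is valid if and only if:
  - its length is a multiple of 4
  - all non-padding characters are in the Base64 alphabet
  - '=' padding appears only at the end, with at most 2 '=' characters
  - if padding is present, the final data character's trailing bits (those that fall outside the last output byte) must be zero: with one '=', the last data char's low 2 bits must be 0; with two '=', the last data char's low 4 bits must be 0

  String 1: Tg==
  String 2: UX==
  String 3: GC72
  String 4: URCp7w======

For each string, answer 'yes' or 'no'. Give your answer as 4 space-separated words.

String 1: 'Tg==' → valid
String 2: 'UX==' → invalid (bad trailing bits)
String 3: 'GC72' → valid
String 4: 'URCp7w======' → invalid (6 pad chars (max 2))

Answer: yes no yes no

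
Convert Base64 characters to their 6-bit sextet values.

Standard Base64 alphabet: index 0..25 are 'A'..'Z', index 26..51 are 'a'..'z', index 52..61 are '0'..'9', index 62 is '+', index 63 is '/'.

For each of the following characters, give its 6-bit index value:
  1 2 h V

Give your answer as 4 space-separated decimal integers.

'1': 0..9 range, 52 + ord('1') − ord('0') = 53
'2': 0..9 range, 52 + ord('2') − ord('0') = 54
'h': a..z range, 26 + ord('h') − ord('a') = 33
'V': A..Z range, ord('V') − ord('A') = 21

Answer: 53 54 33 21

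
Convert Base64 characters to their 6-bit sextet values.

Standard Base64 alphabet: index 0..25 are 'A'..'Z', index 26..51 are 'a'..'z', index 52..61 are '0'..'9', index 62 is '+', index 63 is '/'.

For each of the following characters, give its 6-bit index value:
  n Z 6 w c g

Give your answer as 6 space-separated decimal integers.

'n': a..z range, 26 + ord('n') − ord('a') = 39
'Z': A..Z range, ord('Z') − ord('A') = 25
'6': 0..9 range, 52 + ord('6') − ord('0') = 58
'w': a..z range, 26 + ord('w') − ord('a') = 48
'c': a..z range, 26 + ord('c') − ord('a') = 28
'g': a..z range, 26 + ord('g') − ord('a') = 32

Answer: 39 25 58 48 28 32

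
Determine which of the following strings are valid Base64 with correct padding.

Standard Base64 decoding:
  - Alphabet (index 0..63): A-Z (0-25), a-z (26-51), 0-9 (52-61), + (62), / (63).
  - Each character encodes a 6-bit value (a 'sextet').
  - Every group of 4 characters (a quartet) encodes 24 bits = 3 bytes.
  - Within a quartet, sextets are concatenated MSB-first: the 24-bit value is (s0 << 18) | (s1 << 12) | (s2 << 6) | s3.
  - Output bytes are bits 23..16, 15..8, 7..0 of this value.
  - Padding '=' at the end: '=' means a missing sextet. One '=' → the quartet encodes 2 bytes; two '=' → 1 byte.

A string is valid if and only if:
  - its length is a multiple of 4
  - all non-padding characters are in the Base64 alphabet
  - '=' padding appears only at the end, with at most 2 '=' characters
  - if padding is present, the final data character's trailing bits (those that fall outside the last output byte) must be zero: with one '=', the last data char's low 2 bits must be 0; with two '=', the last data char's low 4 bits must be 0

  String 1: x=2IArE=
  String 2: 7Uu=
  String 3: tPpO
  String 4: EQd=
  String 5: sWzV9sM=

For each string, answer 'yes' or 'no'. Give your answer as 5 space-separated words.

Answer: no no yes no yes

Derivation:
String 1: 'x=2IArE=' → invalid (bad char(s): ['=']; '=' in middle)
String 2: '7Uu=' → invalid (bad trailing bits)
String 3: 'tPpO' → valid
String 4: 'EQd=' → invalid (bad trailing bits)
String 5: 'sWzV9sM=' → valid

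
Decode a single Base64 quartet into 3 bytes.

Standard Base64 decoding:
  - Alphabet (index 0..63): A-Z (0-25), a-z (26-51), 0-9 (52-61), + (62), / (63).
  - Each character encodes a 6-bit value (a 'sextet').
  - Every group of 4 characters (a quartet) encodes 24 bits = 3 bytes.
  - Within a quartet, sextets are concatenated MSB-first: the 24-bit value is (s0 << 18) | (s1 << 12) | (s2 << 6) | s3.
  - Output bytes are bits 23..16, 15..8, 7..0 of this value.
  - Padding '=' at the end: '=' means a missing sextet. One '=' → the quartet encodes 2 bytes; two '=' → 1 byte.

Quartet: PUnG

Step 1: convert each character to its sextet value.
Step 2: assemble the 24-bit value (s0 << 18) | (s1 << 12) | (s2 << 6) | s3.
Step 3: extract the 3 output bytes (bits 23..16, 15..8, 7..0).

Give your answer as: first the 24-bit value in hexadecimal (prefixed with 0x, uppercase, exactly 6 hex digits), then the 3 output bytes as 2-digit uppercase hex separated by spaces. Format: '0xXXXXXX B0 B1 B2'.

Sextets: P=15, U=20, n=39, G=6
24-bit: (15<<18) | (20<<12) | (39<<6) | 6
      = 0x3C0000 | 0x014000 | 0x0009C0 | 0x000006
      = 0x3D49C6
Bytes: (v>>16)&0xFF=3D, (v>>8)&0xFF=49, v&0xFF=C6

Answer: 0x3D49C6 3D 49 C6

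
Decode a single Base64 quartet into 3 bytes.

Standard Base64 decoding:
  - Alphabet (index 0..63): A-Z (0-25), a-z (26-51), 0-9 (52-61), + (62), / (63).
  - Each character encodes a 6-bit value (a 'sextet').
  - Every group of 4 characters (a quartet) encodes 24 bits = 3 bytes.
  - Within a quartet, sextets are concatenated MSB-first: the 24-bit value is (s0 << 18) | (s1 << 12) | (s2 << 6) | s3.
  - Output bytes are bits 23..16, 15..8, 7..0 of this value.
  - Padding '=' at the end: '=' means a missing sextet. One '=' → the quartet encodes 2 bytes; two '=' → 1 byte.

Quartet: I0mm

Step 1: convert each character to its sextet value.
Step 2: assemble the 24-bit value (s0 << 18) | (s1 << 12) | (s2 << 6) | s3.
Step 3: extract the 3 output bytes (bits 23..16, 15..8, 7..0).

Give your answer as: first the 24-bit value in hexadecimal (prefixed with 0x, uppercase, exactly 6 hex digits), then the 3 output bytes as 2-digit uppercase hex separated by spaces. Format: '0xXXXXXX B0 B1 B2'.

Sextets: I=8, 0=52, m=38, m=38
24-bit: (8<<18) | (52<<12) | (38<<6) | 38
      = 0x200000 | 0x034000 | 0x000980 | 0x000026
      = 0x2349A6
Bytes: (v>>16)&0xFF=23, (v>>8)&0xFF=49, v&0xFF=A6

Answer: 0x2349A6 23 49 A6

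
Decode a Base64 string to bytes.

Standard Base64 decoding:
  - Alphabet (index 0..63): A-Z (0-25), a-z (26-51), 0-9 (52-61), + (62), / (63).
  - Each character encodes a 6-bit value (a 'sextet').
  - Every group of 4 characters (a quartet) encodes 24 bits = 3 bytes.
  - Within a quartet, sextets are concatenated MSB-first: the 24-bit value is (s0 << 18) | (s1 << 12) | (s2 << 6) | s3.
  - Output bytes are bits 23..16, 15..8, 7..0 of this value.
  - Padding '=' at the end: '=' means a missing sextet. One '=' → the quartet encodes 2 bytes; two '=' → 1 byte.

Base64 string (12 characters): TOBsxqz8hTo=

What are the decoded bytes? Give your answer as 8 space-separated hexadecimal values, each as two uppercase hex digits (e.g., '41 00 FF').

After char 0 ('T'=19): chars_in_quartet=1 acc=0x13 bytes_emitted=0
After char 1 ('O'=14): chars_in_quartet=2 acc=0x4CE bytes_emitted=0
After char 2 ('B'=1): chars_in_quartet=3 acc=0x13381 bytes_emitted=0
After char 3 ('s'=44): chars_in_quartet=4 acc=0x4CE06C -> emit 4C E0 6C, reset; bytes_emitted=3
After char 4 ('x'=49): chars_in_quartet=1 acc=0x31 bytes_emitted=3
After char 5 ('q'=42): chars_in_quartet=2 acc=0xC6A bytes_emitted=3
After char 6 ('z'=51): chars_in_quartet=3 acc=0x31AB3 bytes_emitted=3
After char 7 ('8'=60): chars_in_quartet=4 acc=0xC6ACFC -> emit C6 AC FC, reset; bytes_emitted=6
After char 8 ('h'=33): chars_in_quartet=1 acc=0x21 bytes_emitted=6
After char 9 ('T'=19): chars_in_quartet=2 acc=0x853 bytes_emitted=6
After char 10 ('o'=40): chars_in_quartet=3 acc=0x214E8 bytes_emitted=6
Padding '=': partial quartet acc=0x214E8 -> emit 85 3A; bytes_emitted=8

Answer: 4C E0 6C C6 AC FC 85 3A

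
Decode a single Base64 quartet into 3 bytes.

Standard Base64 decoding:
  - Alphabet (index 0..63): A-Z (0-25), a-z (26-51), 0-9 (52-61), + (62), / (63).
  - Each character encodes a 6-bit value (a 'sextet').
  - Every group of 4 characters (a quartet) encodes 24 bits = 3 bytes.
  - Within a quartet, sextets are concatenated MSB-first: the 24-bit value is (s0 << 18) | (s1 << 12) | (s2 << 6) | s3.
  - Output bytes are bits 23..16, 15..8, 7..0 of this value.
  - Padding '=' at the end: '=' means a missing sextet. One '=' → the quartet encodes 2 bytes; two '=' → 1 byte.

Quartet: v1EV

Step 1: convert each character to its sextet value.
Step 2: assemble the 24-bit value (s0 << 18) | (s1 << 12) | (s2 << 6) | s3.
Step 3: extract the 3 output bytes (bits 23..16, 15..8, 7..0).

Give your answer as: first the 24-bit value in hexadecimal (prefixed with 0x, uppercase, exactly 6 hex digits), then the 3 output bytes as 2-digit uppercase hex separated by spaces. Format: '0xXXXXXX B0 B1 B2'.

Sextets: v=47, 1=53, E=4, V=21
24-bit: (47<<18) | (53<<12) | (4<<6) | 21
      = 0xBC0000 | 0x035000 | 0x000100 | 0x000015
      = 0xBF5115
Bytes: (v>>16)&0xFF=BF, (v>>8)&0xFF=51, v&0xFF=15

Answer: 0xBF5115 BF 51 15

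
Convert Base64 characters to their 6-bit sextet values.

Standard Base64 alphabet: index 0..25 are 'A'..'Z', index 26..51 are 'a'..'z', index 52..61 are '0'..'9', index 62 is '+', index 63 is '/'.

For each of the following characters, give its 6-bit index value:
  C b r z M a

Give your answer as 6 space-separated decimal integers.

'C': A..Z range, ord('C') − ord('A') = 2
'b': a..z range, 26 + ord('b') − ord('a') = 27
'r': a..z range, 26 + ord('r') − ord('a') = 43
'z': a..z range, 26 + ord('z') − ord('a') = 51
'M': A..Z range, ord('M') − ord('A') = 12
'a': a..z range, 26 + ord('a') − ord('a') = 26

Answer: 2 27 43 51 12 26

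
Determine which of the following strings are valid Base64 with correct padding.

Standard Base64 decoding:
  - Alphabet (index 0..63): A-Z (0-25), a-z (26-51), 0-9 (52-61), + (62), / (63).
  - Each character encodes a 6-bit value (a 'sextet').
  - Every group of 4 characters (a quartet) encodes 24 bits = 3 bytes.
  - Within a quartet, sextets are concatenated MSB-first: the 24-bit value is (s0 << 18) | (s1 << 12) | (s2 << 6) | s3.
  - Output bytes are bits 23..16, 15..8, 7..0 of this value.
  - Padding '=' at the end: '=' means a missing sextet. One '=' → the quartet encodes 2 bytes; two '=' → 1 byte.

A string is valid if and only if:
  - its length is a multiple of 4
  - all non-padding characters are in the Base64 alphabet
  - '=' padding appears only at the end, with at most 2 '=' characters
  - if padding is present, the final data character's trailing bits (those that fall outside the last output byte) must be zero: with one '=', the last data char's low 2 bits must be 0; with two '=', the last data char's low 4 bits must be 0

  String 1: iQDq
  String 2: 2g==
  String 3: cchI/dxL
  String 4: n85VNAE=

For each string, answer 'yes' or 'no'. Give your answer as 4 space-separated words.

Answer: yes yes yes yes

Derivation:
String 1: 'iQDq' → valid
String 2: '2g==' → valid
String 3: 'cchI/dxL' → valid
String 4: 'n85VNAE=' → valid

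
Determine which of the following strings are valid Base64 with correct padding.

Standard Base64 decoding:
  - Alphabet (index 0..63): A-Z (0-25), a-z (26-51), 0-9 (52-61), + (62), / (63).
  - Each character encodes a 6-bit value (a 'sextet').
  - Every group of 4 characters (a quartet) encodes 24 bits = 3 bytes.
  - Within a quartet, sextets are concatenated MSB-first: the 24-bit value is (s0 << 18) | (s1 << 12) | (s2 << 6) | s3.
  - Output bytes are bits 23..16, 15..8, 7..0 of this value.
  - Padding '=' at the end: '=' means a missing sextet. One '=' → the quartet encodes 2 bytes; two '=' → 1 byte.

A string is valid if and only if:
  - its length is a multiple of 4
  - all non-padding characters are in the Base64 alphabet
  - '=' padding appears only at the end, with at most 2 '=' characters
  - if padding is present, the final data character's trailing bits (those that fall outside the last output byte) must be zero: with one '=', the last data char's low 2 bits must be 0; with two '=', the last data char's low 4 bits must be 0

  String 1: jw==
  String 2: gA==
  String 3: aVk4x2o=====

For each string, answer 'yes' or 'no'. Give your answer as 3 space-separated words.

Answer: yes yes no

Derivation:
String 1: 'jw==' → valid
String 2: 'gA==' → valid
String 3: 'aVk4x2o=====' → invalid (5 pad chars (max 2))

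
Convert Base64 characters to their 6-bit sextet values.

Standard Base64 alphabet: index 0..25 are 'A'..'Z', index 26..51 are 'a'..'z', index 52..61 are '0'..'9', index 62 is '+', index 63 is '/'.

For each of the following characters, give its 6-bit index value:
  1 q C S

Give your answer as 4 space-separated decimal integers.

Answer: 53 42 2 18

Derivation:
'1': 0..9 range, 52 + ord('1') − ord('0') = 53
'q': a..z range, 26 + ord('q') − ord('a') = 42
'C': A..Z range, ord('C') − ord('A') = 2
'S': A..Z range, ord('S') − ord('A') = 18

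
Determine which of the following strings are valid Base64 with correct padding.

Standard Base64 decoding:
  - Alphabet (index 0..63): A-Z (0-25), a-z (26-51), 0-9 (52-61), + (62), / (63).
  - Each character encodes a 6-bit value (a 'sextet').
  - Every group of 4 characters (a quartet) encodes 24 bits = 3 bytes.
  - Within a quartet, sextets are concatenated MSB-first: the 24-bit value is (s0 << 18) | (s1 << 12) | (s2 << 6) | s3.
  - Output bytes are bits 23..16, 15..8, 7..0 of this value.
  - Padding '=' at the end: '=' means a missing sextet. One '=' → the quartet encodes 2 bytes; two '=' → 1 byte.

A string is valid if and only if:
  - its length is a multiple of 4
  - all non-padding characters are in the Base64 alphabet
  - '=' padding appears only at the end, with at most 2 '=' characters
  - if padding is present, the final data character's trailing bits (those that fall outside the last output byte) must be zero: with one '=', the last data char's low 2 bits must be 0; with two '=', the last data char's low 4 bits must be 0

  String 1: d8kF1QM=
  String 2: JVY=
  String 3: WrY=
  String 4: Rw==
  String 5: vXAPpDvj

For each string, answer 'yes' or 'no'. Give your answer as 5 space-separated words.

String 1: 'd8kF1QM=' → valid
String 2: 'JVY=' → valid
String 3: 'WrY=' → valid
String 4: 'Rw==' → valid
String 5: 'vXAPpDvj' → valid

Answer: yes yes yes yes yes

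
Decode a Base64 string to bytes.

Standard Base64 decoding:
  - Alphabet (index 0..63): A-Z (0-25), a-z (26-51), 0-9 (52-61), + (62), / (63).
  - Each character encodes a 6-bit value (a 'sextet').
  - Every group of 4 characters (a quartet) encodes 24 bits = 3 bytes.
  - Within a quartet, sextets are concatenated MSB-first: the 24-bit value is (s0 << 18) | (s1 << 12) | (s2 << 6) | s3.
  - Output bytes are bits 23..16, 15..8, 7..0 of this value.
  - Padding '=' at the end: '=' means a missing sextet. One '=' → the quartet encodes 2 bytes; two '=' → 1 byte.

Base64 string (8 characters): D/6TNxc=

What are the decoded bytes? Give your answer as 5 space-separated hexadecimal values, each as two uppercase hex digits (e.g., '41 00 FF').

Answer: 0F FE 93 37 17

Derivation:
After char 0 ('D'=3): chars_in_quartet=1 acc=0x3 bytes_emitted=0
After char 1 ('/'=63): chars_in_quartet=2 acc=0xFF bytes_emitted=0
After char 2 ('6'=58): chars_in_quartet=3 acc=0x3FFA bytes_emitted=0
After char 3 ('T'=19): chars_in_quartet=4 acc=0xFFE93 -> emit 0F FE 93, reset; bytes_emitted=3
After char 4 ('N'=13): chars_in_quartet=1 acc=0xD bytes_emitted=3
After char 5 ('x'=49): chars_in_quartet=2 acc=0x371 bytes_emitted=3
After char 6 ('c'=28): chars_in_quartet=3 acc=0xDC5C bytes_emitted=3
Padding '=': partial quartet acc=0xDC5C -> emit 37 17; bytes_emitted=5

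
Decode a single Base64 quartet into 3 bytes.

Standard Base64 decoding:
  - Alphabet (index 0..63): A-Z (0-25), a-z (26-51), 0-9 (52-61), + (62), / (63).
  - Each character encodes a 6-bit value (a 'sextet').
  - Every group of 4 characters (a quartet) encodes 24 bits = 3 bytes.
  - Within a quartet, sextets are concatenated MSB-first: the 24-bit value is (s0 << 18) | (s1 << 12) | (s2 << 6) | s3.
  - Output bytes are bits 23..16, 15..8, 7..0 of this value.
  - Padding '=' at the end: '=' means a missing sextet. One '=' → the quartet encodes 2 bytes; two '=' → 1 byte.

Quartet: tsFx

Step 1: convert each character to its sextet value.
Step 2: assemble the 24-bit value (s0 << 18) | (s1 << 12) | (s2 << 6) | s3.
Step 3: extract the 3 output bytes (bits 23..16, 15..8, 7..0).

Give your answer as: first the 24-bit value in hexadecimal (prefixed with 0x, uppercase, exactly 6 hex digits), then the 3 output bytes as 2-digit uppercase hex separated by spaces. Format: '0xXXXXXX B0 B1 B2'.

Answer: 0xB6C171 B6 C1 71

Derivation:
Sextets: t=45, s=44, F=5, x=49
24-bit: (45<<18) | (44<<12) | (5<<6) | 49
      = 0xB40000 | 0x02C000 | 0x000140 | 0x000031
      = 0xB6C171
Bytes: (v>>16)&0xFF=B6, (v>>8)&0xFF=C1, v&0xFF=71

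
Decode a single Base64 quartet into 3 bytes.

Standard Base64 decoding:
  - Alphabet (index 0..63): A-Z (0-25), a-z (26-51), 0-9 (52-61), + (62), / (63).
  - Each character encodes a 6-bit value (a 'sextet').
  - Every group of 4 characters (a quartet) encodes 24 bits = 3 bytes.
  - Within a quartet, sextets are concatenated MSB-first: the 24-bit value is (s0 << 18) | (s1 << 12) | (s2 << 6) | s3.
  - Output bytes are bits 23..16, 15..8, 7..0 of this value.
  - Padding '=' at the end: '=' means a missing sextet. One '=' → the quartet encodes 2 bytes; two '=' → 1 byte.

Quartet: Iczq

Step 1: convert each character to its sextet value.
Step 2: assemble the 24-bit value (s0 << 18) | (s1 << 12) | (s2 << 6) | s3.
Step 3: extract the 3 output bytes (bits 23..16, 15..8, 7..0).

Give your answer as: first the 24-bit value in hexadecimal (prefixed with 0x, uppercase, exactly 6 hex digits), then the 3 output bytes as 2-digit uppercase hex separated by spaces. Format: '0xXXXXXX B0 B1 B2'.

Sextets: I=8, c=28, z=51, q=42
24-bit: (8<<18) | (28<<12) | (51<<6) | 42
      = 0x200000 | 0x01C000 | 0x000CC0 | 0x00002A
      = 0x21CCEA
Bytes: (v>>16)&0xFF=21, (v>>8)&0xFF=CC, v&0xFF=EA

Answer: 0x21CCEA 21 CC EA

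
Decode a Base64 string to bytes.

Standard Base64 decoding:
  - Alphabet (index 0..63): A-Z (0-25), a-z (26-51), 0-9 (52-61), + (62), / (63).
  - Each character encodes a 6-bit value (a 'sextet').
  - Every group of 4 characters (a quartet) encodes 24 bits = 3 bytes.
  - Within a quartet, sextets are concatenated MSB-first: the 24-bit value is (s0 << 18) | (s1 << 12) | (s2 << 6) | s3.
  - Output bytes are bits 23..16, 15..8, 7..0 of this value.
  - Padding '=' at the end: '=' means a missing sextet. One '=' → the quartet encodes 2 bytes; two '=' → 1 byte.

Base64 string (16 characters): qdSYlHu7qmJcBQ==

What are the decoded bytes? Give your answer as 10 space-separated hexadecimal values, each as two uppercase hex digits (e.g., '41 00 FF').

After char 0 ('q'=42): chars_in_quartet=1 acc=0x2A bytes_emitted=0
After char 1 ('d'=29): chars_in_quartet=2 acc=0xA9D bytes_emitted=0
After char 2 ('S'=18): chars_in_quartet=3 acc=0x2A752 bytes_emitted=0
After char 3 ('Y'=24): chars_in_quartet=4 acc=0xA9D498 -> emit A9 D4 98, reset; bytes_emitted=3
After char 4 ('l'=37): chars_in_quartet=1 acc=0x25 bytes_emitted=3
After char 5 ('H'=7): chars_in_quartet=2 acc=0x947 bytes_emitted=3
After char 6 ('u'=46): chars_in_quartet=3 acc=0x251EE bytes_emitted=3
After char 7 ('7'=59): chars_in_quartet=4 acc=0x947BBB -> emit 94 7B BB, reset; bytes_emitted=6
After char 8 ('q'=42): chars_in_quartet=1 acc=0x2A bytes_emitted=6
After char 9 ('m'=38): chars_in_quartet=2 acc=0xAA6 bytes_emitted=6
After char 10 ('J'=9): chars_in_quartet=3 acc=0x2A989 bytes_emitted=6
After char 11 ('c'=28): chars_in_quartet=4 acc=0xAA625C -> emit AA 62 5C, reset; bytes_emitted=9
After char 12 ('B'=1): chars_in_quartet=1 acc=0x1 bytes_emitted=9
After char 13 ('Q'=16): chars_in_quartet=2 acc=0x50 bytes_emitted=9
Padding '==': partial quartet acc=0x50 -> emit 05; bytes_emitted=10

Answer: A9 D4 98 94 7B BB AA 62 5C 05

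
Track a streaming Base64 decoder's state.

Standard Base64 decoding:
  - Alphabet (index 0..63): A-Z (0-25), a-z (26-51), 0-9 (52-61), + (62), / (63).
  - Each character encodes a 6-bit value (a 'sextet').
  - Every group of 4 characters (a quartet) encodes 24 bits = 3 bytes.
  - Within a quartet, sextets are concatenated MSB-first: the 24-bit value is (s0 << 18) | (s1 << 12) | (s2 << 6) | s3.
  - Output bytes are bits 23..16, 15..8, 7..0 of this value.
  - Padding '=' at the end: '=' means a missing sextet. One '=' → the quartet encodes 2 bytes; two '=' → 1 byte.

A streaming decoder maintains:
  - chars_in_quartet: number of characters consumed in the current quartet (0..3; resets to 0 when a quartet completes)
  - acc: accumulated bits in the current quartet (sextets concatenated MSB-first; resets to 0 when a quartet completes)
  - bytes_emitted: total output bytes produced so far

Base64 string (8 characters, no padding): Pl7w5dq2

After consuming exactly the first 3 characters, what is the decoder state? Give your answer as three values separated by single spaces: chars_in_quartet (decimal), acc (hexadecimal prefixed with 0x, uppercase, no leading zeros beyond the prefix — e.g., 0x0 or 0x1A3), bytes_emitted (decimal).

Answer: 3 0xF97B 0

Derivation:
After char 0 ('P'=15): chars_in_quartet=1 acc=0xF bytes_emitted=0
After char 1 ('l'=37): chars_in_quartet=2 acc=0x3E5 bytes_emitted=0
After char 2 ('7'=59): chars_in_quartet=3 acc=0xF97B bytes_emitted=0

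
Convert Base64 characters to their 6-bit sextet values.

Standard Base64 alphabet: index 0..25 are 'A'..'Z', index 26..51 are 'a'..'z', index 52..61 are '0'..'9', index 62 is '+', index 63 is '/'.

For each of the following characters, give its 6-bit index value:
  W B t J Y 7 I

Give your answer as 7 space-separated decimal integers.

'W': A..Z range, ord('W') − ord('A') = 22
'B': A..Z range, ord('B') − ord('A') = 1
't': a..z range, 26 + ord('t') − ord('a') = 45
'J': A..Z range, ord('J') − ord('A') = 9
'Y': A..Z range, ord('Y') − ord('A') = 24
'7': 0..9 range, 52 + ord('7') − ord('0') = 59
'I': A..Z range, ord('I') − ord('A') = 8

Answer: 22 1 45 9 24 59 8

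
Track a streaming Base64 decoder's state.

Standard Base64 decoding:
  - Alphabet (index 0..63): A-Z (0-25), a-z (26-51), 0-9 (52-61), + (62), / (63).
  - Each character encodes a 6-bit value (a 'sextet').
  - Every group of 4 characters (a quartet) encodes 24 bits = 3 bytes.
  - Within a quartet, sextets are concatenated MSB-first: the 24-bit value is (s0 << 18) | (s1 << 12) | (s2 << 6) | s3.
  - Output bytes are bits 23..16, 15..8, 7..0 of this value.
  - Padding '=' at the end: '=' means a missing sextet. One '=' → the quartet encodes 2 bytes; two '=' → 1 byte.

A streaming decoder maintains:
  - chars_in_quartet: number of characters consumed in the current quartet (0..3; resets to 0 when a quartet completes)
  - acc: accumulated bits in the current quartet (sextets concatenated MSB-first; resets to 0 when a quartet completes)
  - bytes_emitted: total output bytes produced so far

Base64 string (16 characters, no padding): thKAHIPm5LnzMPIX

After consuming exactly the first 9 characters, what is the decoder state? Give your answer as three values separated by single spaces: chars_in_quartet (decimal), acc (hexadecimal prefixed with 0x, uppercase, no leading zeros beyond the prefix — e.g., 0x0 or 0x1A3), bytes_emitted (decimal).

After char 0 ('t'=45): chars_in_quartet=1 acc=0x2D bytes_emitted=0
After char 1 ('h'=33): chars_in_quartet=2 acc=0xB61 bytes_emitted=0
After char 2 ('K'=10): chars_in_quartet=3 acc=0x2D84A bytes_emitted=0
After char 3 ('A'=0): chars_in_quartet=4 acc=0xB61280 -> emit B6 12 80, reset; bytes_emitted=3
After char 4 ('H'=7): chars_in_quartet=1 acc=0x7 bytes_emitted=3
After char 5 ('I'=8): chars_in_quartet=2 acc=0x1C8 bytes_emitted=3
After char 6 ('P'=15): chars_in_quartet=3 acc=0x720F bytes_emitted=3
After char 7 ('m'=38): chars_in_quartet=4 acc=0x1C83E6 -> emit 1C 83 E6, reset; bytes_emitted=6
After char 8 ('5'=57): chars_in_quartet=1 acc=0x39 bytes_emitted=6

Answer: 1 0x39 6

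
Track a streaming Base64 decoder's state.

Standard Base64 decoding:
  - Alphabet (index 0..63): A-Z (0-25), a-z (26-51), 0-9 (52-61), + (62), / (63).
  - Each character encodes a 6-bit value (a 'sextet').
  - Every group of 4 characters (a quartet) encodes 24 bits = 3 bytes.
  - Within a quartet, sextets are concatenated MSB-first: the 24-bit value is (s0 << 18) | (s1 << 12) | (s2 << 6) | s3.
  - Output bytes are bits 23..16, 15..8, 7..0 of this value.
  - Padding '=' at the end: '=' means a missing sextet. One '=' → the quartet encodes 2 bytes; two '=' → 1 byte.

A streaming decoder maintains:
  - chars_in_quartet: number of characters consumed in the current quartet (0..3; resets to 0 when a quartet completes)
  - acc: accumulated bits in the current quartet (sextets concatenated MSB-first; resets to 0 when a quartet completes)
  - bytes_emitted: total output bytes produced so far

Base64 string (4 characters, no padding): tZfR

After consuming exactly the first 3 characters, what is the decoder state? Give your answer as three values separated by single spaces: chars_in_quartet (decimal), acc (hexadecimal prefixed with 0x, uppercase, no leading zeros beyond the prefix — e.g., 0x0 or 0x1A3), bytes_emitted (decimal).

After char 0 ('t'=45): chars_in_quartet=1 acc=0x2D bytes_emitted=0
After char 1 ('Z'=25): chars_in_quartet=2 acc=0xB59 bytes_emitted=0
After char 2 ('f'=31): chars_in_quartet=3 acc=0x2D65F bytes_emitted=0

Answer: 3 0x2D65F 0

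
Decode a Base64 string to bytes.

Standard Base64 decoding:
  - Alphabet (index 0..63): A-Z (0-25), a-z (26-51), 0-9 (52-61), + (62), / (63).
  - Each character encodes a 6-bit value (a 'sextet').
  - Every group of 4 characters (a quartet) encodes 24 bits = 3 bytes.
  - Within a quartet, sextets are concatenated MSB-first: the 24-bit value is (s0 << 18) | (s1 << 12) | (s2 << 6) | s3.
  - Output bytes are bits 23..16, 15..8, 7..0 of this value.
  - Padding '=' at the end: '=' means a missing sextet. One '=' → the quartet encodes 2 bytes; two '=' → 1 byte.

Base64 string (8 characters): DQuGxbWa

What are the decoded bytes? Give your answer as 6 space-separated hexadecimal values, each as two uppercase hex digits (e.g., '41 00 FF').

Answer: 0D 0B 86 C5 B5 9A

Derivation:
After char 0 ('D'=3): chars_in_quartet=1 acc=0x3 bytes_emitted=0
After char 1 ('Q'=16): chars_in_quartet=2 acc=0xD0 bytes_emitted=0
After char 2 ('u'=46): chars_in_quartet=3 acc=0x342E bytes_emitted=0
After char 3 ('G'=6): chars_in_quartet=4 acc=0xD0B86 -> emit 0D 0B 86, reset; bytes_emitted=3
After char 4 ('x'=49): chars_in_quartet=1 acc=0x31 bytes_emitted=3
After char 5 ('b'=27): chars_in_quartet=2 acc=0xC5B bytes_emitted=3
After char 6 ('W'=22): chars_in_quartet=3 acc=0x316D6 bytes_emitted=3
After char 7 ('a'=26): chars_in_quartet=4 acc=0xC5B59A -> emit C5 B5 9A, reset; bytes_emitted=6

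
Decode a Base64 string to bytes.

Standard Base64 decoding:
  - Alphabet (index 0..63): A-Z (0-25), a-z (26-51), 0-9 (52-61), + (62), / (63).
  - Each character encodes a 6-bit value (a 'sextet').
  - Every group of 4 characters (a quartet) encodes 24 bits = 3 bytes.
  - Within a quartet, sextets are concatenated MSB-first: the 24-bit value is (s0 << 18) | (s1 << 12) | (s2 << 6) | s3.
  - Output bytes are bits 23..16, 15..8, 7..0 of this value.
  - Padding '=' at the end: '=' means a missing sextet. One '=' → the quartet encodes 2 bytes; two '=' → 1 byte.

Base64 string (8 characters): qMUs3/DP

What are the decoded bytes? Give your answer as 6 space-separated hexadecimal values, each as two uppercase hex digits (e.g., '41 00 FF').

Answer: A8 C5 2C DF F0 CF

Derivation:
After char 0 ('q'=42): chars_in_quartet=1 acc=0x2A bytes_emitted=0
After char 1 ('M'=12): chars_in_quartet=2 acc=0xA8C bytes_emitted=0
After char 2 ('U'=20): chars_in_quartet=3 acc=0x2A314 bytes_emitted=0
After char 3 ('s'=44): chars_in_quartet=4 acc=0xA8C52C -> emit A8 C5 2C, reset; bytes_emitted=3
After char 4 ('3'=55): chars_in_quartet=1 acc=0x37 bytes_emitted=3
After char 5 ('/'=63): chars_in_quartet=2 acc=0xDFF bytes_emitted=3
After char 6 ('D'=3): chars_in_quartet=3 acc=0x37FC3 bytes_emitted=3
After char 7 ('P'=15): chars_in_quartet=4 acc=0xDFF0CF -> emit DF F0 CF, reset; bytes_emitted=6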